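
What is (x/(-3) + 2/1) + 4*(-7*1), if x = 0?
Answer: -26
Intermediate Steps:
(x/(-3) + 2/1) + 4*(-7*1) = (0/(-3) + 2/1) + 4*(-7*1) = (0*(-⅓) + 2*1) + 4*(-7) = (0 + 2) - 28 = 2 - 28 = -26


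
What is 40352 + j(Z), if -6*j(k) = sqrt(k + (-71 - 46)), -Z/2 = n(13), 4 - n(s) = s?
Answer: 40352 - I*sqrt(11)/2 ≈ 40352.0 - 1.6583*I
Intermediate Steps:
n(s) = 4 - s
Z = 18 (Z = -2*(4 - 1*13) = -2*(4 - 13) = -2*(-9) = 18)
j(k) = -sqrt(-117 + k)/6 (j(k) = -sqrt(k + (-71 - 46))/6 = -sqrt(k - 117)/6 = -sqrt(-117 + k)/6)
40352 + j(Z) = 40352 - sqrt(-117 + 18)/6 = 40352 - I*sqrt(11)/2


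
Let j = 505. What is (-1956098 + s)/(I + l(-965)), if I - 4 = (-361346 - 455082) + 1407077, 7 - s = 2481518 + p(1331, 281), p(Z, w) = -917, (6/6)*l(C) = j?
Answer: -2218346/295579 ≈ -7.5051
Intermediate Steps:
l(C) = 505
s = -2480594 (s = 7 - (2481518 - 917) = 7 - 1*2480601 = 7 - 2480601 = -2480594)
I = 590653 (I = 4 + ((-361346 - 455082) + 1407077) = 4 + (-816428 + 1407077) = 4 + 590649 = 590653)
(-1956098 + s)/(I + l(-965)) = (-1956098 - 2480594)/(590653 + 505) = -4436692/591158 = -4436692*1/591158 = -2218346/295579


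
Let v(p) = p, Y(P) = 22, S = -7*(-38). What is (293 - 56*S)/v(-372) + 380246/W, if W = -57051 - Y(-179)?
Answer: 691985507/21231156 ≈ 32.593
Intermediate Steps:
S = 266
W = -57073 (W = -57051 - 1*22 = -57051 - 22 = -57073)
(293 - 56*S)/v(-372) + 380246/W = (293 - 56*266)/(-372) + 380246/(-57073) = (293 - 14896)*(-1/372) + 380246*(-1/57073) = -14603*(-1/372) - 380246/57073 = 14603/372 - 380246/57073 = 691985507/21231156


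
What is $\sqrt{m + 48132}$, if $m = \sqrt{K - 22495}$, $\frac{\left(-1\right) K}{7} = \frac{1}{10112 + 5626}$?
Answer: $\frac{\sqrt{11921557285008 + 15738 i \sqrt{5571666176946}}}{15738} \approx 219.39 + 0.34182 i$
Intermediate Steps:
$K = - \frac{7}{15738}$ ($K = - \frac{7}{10112 + 5626} = - \frac{7}{15738} \approx -0.00044478$)
$m = \frac{i \sqrt{5571666176946}}{15738}$ ($m = \sqrt{- \frac{7}{15738} - 22495} = \sqrt{- \frac{354026317}{15738}} = \frac{i \sqrt{5571666176946}}{15738} \approx 149.98 i$)
$\sqrt{m + 48132} = \sqrt{\frac{i \sqrt{5571666176946}}{15738} + 48132} = \sqrt{48132 + \frac{i \sqrt{5571666176946}}{15738}}$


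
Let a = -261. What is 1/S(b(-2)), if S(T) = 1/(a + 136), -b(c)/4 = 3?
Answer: -125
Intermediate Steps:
b(c) = -12 (b(c) = -4*3 = -12)
S(T) = -1/125 (S(T) = 1/(-261 + 136) = 1/(-125) = -1/125)
1/S(b(-2)) = 1/(-1/125) = -125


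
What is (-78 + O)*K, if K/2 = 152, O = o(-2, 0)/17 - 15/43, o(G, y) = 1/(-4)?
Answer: -17414260/731 ≈ -23823.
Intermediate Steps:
o(G, y) = -¼
O = -1063/2924 (O = -¼/17 - 15/43 = -¼*1/17 - 15*1/43 = -1/68 - 15/43 = -1063/2924 ≈ -0.36354)
K = 304 (K = 2*152 = 304)
(-78 + O)*K = (-78 - 1063/2924)*304 = -229135/2924*304 = -17414260/731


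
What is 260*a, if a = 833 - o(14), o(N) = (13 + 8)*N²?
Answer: -853580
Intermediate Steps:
o(N) = 21*N²
a = -3283 (a = 833 - 21*14² = 833 - 21*196 = 833 - 1*4116 = 833 - 4116 = -3283)
260*a = 260*(-3283) = -853580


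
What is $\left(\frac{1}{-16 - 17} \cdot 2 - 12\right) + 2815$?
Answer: $\frac{92497}{33} \approx 2802.9$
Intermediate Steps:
$\left(\frac{1}{-16 - 17} \cdot 2 - 12\right) + 2815 = \left(\frac{1}{-33} \cdot 2 - 12\right) + 2815 = \left(\left(- \frac{1}{33}\right) 2 - 12\right) + 2815 = \left(- \frac{2}{33} - 12\right) + 2815 = - \frac{398}{33} + 2815 = \frac{92497}{33}$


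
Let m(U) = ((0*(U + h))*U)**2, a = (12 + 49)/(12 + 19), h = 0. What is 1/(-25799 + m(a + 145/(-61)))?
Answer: -1/25799 ≈ -3.8761e-5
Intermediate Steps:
a = 61/31 ≈ 1.9677
m(U) = 0 (m(U) = ((0*(U + 0))*U)**2 = ((0*U)*U)**2 = (0*U)**2 = 0**2 = 0)
1/(-25799 + m(a + 145/(-61))) = 1/(-25799 + 0) = 1/(-25799) = -1/25799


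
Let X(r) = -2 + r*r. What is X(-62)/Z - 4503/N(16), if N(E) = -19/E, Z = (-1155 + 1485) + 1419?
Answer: 6636050/1749 ≈ 3794.2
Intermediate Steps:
X(r) = -2 + r²
Z = 1749 (Z = 330 + 1419 = 1749)
X(-62)/Z - 4503/N(16) = (-2 + (-62)²)/1749 - 4503/((-19/16)) = (-2 + 3844)*(1/1749) - 4503/((-19*1/16)) = 3842*(1/1749) - 4503/(-19/16) = 3842/1749 - 4503*(-16/19) = 3842/1749 + 3792 = 6636050/1749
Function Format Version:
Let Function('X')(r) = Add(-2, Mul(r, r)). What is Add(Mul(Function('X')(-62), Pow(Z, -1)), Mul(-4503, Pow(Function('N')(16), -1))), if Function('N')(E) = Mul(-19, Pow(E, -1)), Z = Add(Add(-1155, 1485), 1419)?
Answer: Rational(6636050, 1749) ≈ 3794.2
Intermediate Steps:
Function('X')(r) = Add(-2, Pow(r, 2))
Z = 1749 (Z = Add(330, 1419) = 1749)
Add(Mul(Function('X')(-62), Pow(Z, -1)), Mul(-4503, Pow(Function('N')(16), -1))) = Add(Mul(Add(-2, Pow(-62, 2)), Pow(1749, -1)), Mul(-4503, Pow(Mul(-19, Pow(16, -1)), -1))) = Add(Mul(Add(-2, 3844), Rational(1, 1749)), Mul(-4503, Pow(Mul(-19, Rational(1, 16)), -1))) = Add(Mul(3842, Rational(1, 1749)), Mul(-4503, Pow(Rational(-19, 16), -1))) = Add(Rational(3842, 1749), Mul(-4503, Rational(-16, 19))) = Add(Rational(3842, 1749), 3792) = Rational(6636050, 1749)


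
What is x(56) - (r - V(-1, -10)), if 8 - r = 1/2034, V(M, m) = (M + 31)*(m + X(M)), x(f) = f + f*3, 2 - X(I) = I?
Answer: 12205/2034 ≈ 6.0005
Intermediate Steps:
X(I) = 2 - I
x(f) = 4*f (x(f) = f + 3*f = 4*f)
V(M, m) = (31 + M)*(2 + m - M) (V(M, m) = (M + 31)*(m + (2 - M)) = (31 + M)*(2 + m - M))
r = 16271/2034 (r = 8 - 1/2034 = 16271/2034 ≈ 7.9995)
x(56) - (r - V(-1, -10)) = 4*56 - (16271/2034 - (62 - 1*(-1)² - 29*(-1) + 31*(-10) - 1*(-10))) = 224 - (16271/2034 - (62 - 1*1 + 29 - 310 + 10)) = 224 - (16271/2034 - (62 - 1 + 29 - 310 + 10)) = 224 - (16271/2034 - 1*(-210)) = 224 - (16271/2034 + 210) = 224 - 1*443411/2034 = 224 - 443411/2034 = 12205/2034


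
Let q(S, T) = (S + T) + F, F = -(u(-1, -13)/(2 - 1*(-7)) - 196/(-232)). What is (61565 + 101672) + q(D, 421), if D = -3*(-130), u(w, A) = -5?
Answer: 85632905/522 ≈ 1.6405e+5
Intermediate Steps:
D = 390
F = -151/522 (F = -(-5/(2 - 1*(-7)) - 196/(-232)) = -(-5/(2 + 7) - 196*(-1/232)) = -(-5/9 + 49/58) = -1*151/522 = -151/522 ≈ -0.28927)
q(S, T) = -151/522 + S + T (q(S, T) = (S + T) - 151/522 = -151/522 + S + T)
(61565 + 101672) + q(D, 421) = (61565 + 101672) + (-151/522 + 390 + 421) = 163237 + 423191/522 = 85632905/522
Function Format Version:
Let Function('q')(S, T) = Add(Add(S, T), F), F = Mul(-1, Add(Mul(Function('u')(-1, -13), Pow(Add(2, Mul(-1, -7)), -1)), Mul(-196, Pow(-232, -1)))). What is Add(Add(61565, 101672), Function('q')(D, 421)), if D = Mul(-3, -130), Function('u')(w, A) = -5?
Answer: Rational(85632905, 522) ≈ 1.6405e+5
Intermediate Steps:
D = 390
F = Rational(-151, 522) (F = Mul(-1, Add(Mul(-5, Pow(Add(2, Mul(-1, -7)), -1)), Mul(-196, Pow(-232, -1)))) = Mul(-1, Add(Mul(-5, Pow(Add(2, 7), -1)), Mul(-196, Rational(-1, 232)))) = Mul(-1, Add(Mul(-5, Pow(9, -1)), Rational(49, 58))) = Mul(-1, Add(Mul(-5, Rational(1, 9)), Rational(49, 58))) = Mul(-1, Add(Rational(-5, 9), Rational(49, 58))) = Mul(-1, Rational(151, 522)) = Rational(-151, 522) ≈ -0.28927)
Function('q')(S, T) = Add(Rational(-151, 522), S, T) (Function('q')(S, T) = Add(Add(S, T), Rational(-151, 522)) = Add(Rational(-151, 522), S, T))
Add(Add(61565, 101672), Function('q')(D, 421)) = Add(Add(61565, 101672), Add(Rational(-151, 522), 390, 421)) = Add(163237, Rational(423191, 522)) = Rational(85632905, 522)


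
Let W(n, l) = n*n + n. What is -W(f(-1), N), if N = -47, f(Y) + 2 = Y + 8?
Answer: -30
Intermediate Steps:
f(Y) = 6 + Y (f(Y) = -2 + (Y + 8) = -2 + (8 + Y) = 6 + Y)
W(n, l) = n + n**2 (W(n, l) = n**2 + n = n + n**2)
-W(f(-1), N) = -(6 - 1)*(1 + (6 - 1)) = -5*(1 + 5) = -5*6 = -1*30 = -30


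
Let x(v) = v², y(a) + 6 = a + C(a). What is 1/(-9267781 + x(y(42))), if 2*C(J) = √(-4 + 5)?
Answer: -4/37065795 ≈ -1.0792e-7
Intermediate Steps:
C(J) = ½ (C(J) = √(-4 + 5)/2 = √1/2 = (½)*1 = ½)
y(a) = -11/2 + a (y(a) = -6 + (a + ½) = -6 + (½ + a) = -11/2 + a)
1/(-9267781 + x(y(42))) = 1/(-9267781 + (-11/2 + 42)²) = 1/(-9267781 + (73/2)²) = 1/(-9267781 + 5329/4) = 1/(-37065795/4) = -4/37065795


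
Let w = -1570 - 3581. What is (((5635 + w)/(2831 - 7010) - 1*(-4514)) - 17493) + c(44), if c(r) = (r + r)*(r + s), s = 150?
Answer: 17104163/4179 ≈ 4092.9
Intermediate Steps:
w = -5151
c(r) = 2*r*(150 + r) (c(r) = (r + r)*(r + 150) = (2*r)*(150 + r) = 2*r*(150 + r))
(((5635 + w)/(2831 - 7010) - 1*(-4514)) - 17493) + c(44) = (((5635 - 5151)/(2831 - 7010) - 1*(-4514)) - 17493) + 2*44*(150 + 44) = ((484/(-4179) + 4514) - 17493) + 2*44*194 = ((484*(-1/4179) + 4514) - 17493) + 17072 = ((-484/4179 + 4514) - 17493) + 17072 = (18863522/4179 - 17493) + 17072 = -54239725/4179 + 17072 = 17104163/4179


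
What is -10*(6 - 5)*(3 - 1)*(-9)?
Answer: 180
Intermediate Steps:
-10*(6 - 5)*(3 - 1)*(-9) = -10*2*(-9) = -20*(-9) = 180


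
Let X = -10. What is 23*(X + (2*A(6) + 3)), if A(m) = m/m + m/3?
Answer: -23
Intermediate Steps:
A(m) = 1 + m/3 (A(m) = 1 + m*(1/3) = 1 + m/3)
23*(X + (2*A(6) + 3)) = 23*(-10 + (2*(1 + (1/3)*6) + 3)) = 23*(-10 + (2*(1 + 2) + 3)) = 23*(-10 + (2*3 + 3)) = 23*(-10 + (6 + 3)) = 23*(-10 + 9) = 23*(-1) = -23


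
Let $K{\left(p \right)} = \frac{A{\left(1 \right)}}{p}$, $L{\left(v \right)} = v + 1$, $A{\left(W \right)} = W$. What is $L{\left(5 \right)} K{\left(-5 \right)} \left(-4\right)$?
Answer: $\frac{24}{5} \approx 4.8$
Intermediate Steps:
$L{\left(v \right)} = 1 + v$
$K{\left(p \right)} = \frac{1}{p}$ ($K{\left(p \right)} = 1 \frac{1}{p} = \frac{1}{p}$)
$L{\left(5 \right)} K{\left(-5 \right)} \left(-4\right) = \frac{1 + 5}{-5} \left(-4\right) = 6 \left(- \frac{1}{5}\right) \left(-4\right) = \left(- \frac{6}{5}\right) \left(-4\right) = \frac{24}{5}$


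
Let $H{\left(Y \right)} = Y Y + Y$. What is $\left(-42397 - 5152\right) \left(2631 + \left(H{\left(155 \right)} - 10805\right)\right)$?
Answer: $-761069294$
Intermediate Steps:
$H{\left(Y \right)} = Y + Y^{2}$ ($H{\left(Y \right)} = Y^{2} + Y = Y + Y^{2}$)
$\left(-42397 - 5152\right) \left(2631 + \left(H{\left(155 \right)} - 10805\right)\right) = \left(-42397 - 5152\right) \left(2631 + \left(155 \left(1 + 155\right) - 10805\right)\right) = - 47549 \left(2631 + \left(155 \cdot 156 - 10805\right)\right) = - 47549 \left(2631 + \left(24180 - 10805\right)\right) = - 47549 \left(2631 + 13375\right) = \left(-47549\right) 16006 = -761069294$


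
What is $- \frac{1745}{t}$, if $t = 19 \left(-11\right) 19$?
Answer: $\frac{1745}{3971} \approx 0.43944$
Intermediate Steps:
$t = -3971$ ($t = \left(-209\right) 19 = -3971$)
$- \frac{1745}{t} = - \frac{1745}{-3971} = \left(-1745\right) \left(- \frac{1}{3971}\right) = \frac{1745}{3971}$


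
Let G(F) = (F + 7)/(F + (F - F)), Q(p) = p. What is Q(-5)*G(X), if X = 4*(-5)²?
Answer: -107/20 ≈ -5.3500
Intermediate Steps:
X = 100 (X = 4*25 = 100)
G(F) = (7 + F)/F (G(F) = (7 + F)/(F + 0) = (7 + F)/F)
Q(-5)*G(X) = -5*(7 + 100)/100 = -107/20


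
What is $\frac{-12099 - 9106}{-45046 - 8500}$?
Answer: $\frac{21205}{53546} \approx 0.39601$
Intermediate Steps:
$\frac{-12099 - 9106}{-45046 - 8500} = - \frac{21205}{-45046 - 8500} = - \frac{21205}{-53546} = \left(-21205\right) \left(- \frac{1}{53546}\right) = \frac{21205}{53546}$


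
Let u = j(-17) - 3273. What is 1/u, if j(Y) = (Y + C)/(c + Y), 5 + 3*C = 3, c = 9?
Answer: -24/78499 ≈ -0.00030574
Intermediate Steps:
C = -⅔ (C = -5/3 + (⅓)*3 = -5/3 + 1 = -⅔ ≈ -0.66667)
j(Y) = (-⅔ + Y)/(9 + Y) (j(Y) = (Y - ⅔)/(9 + Y) = (-⅔ + Y)/(9 + Y))
u = -78499/24 (u = (-⅔ - 17)/(9 - 17) - 3273 = -53/3/(-8) - 3273 = -⅛*(-53/3) - 3273 = 53/24 - 3273 = -78499/24 ≈ -3270.8)
1/u = 1/(-78499/24) = -24/78499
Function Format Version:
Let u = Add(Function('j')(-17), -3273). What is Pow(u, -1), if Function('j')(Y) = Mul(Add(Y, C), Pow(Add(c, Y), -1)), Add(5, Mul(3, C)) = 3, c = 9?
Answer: Rational(-24, 78499) ≈ -0.00030574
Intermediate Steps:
C = Rational(-2, 3) (C = Add(Rational(-5, 3), Mul(Rational(1, 3), 3)) = Add(Rational(-5, 3), 1) = Rational(-2, 3) ≈ -0.66667)
Function('j')(Y) = Mul(Pow(Add(9, Y), -1), Add(Rational(-2, 3), Y)) (Function('j')(Y) = Mul(Add(Y, Rational(-2, 3)), Pow(Add(9, Y), -1)) = Mul(Add(Rational(-2, 3), Y), Pow(Add(9, Y), -1)) = Mul(Pow(Add(9, Y), -1), Add(Rational(-2, 3), Y)))
u = Rational(-78499, 24) (u = Add(Mul(Pow(Add(9, -17), -1), Add(Rational(-2, 3), -17)), -3273) = Add(Mul(Pow(-8, -1), Rational(-53, 3)), -3273) = Add(Mul(Rational(-1, 8), Rational(-53, 3)), -3273) = Add(Rational(53, 24), -3273) = Rational(-78499, 24) ≈ -3270.8)
Pow(u, -1) = Pow(Rational(-78499, 24), -1) = Rational(-24, 78499)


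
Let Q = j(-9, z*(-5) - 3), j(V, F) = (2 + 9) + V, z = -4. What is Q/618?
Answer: 1/309 ≈ 0.0032362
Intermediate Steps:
j(V, F) = 11 + V
Q = 2 (Q = 11 - 9 = 2)
Q/618 = 2/618 = 2*(1/618) = 1/309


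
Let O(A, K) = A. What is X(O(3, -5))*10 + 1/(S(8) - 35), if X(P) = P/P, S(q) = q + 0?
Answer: 269/27 ≈ 9.9630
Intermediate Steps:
S(q) = q
X(P) = 1
X(O(3, -5))*10 + 1/(S(8) - 35) = 1*10 + 1/(8 - 35) = 10 + 1/(-27) = 10 - 1/27 = 269/27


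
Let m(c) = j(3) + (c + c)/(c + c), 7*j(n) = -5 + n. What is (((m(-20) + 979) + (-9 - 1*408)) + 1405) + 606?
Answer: 18016/7 ≈ 2573.7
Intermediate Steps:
j(n) = -5/7 + n/7 (j(n) = (-5 + n)/7 = -5/7 + n/7)
m(c) = 5/7 (m(c) = (-5/7 + (⅐)*3) + (c + c)/(c + c) = (-5/7 + 3/7) + (2*c)/((2*c)) = -2/7 + (2*c)*(1/(2*c)) = -2/7 + 1 = 5/7)
(((m(-20) + 979) + (-9 - 1*408)) + 1405) + 606 = (((5/7 + 979) + (-9 - 1*408)) + 1405) + 606 = ((6858/7 + (-9 - 408)) + 1405) + 606 = ((6858/7 - 417) + 1405) + 606 = (3939/7 + 1405) + 606 = 13774/7 + 606 = 18016/7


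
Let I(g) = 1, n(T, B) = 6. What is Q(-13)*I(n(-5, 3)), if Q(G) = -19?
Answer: -19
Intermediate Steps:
Q(-13)*I(n(-5, 3)) = -19*1 = -19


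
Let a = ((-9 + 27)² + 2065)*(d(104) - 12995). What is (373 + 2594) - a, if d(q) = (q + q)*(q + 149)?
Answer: -94670714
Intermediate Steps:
d(q) = 2*q*(149 + q) (d(q) = (2*q)*(149 + q) = 2*q*(149 + q))
a = 94673681 (a = ((-9 + 27)² + 2065)*(2*104*(149 + 104) - 12995) = (18² + 2065)*(2*104*253 - 12995) = (324 + 2065)*(52624 - 12995) = 2389*39629 = 94673681)
(373 + 2594) - a = (373 + 2594) - 1*94673681 = 2967 - 94673681 = -94670714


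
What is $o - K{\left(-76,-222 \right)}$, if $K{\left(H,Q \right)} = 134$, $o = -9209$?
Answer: $-9343$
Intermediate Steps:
$o - K{\left(-76,-222 \right)} = -9209 - 134 = -9343$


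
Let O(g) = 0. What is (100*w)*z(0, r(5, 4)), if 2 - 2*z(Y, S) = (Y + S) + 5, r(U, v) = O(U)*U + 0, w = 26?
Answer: -3900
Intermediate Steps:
r(U, v) = 0 (r(U, v) = 0*U + 0 = 0 + 0 = 0)
z(Y, S) = -3/2 - S/2 - Y/2 (z(Y, S) = 1 - ((Y + S) + 5)/2 = 1 - ((S + Y) + 5)/2 = 1 - (5 + S + Y)/2 = 1 + (-5/2 - S/2 - Y/2) = -3/2 - S/2 - Y/2)
(100*w)*z(0, r(5, 4)) = (100*26)*(-3/2 - ½*0 - ½*0) = 2600*(-3/2 + 0 + 0) = 2600*(-3/2) = -3900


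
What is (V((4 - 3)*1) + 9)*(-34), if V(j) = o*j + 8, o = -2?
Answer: -510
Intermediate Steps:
V(j) = 8 - 2*j (V(j) = -2*j + 8 = 8 - 2*j)
(V((4 - 3)*1) + 9)*(-34) = ((8 - 2*(4 - 3)) + 9)*(-34) = ((8 - 2) + 9)*(-34) = (6 + 9)*(-34) = 15*(-34) = -510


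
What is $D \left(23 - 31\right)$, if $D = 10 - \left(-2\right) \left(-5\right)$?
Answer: $0$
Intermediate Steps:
$D = 0$ ($D = 10 - 10 = 0$)
$D \left(23 - 31\right) = 0 \left(23 - 31\right) = 0 \left(-8\right) = 0$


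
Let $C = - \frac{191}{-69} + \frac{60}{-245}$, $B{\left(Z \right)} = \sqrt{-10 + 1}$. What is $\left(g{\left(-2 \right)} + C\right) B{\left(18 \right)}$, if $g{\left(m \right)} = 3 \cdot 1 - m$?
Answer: $\frac{25436 i}{1127} \approx 22.57 i$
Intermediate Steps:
$B{\left(Z \right)} = 3 i$ ($B{\left(Z \right)} = \sqrt{-9} = 3 i$)
$g{\left(m \right)} = 3 - m$
$C = \frac{8531}{3381}$ ($C = \left(-191\right) \left(- \frac{1}{69}\right) + 60 \left(- \frac{1}{245}\right) = \frac{191}{69} - \frac{12}{49} = \frac{8531}{3381} \approx 2.5232$)
$\left(g{\left(-2 \right)} + C\right) B{\left(18 \right)} = \left(\left(3 - -2\right) + \frac{8531}{3381}\right) 3 i = \left(\left(3 + 2\right) + \frac{8531}{3381}\right) 3 i = \left(5 + \frac{8531}{3381}\right) 3 i = \frac{25436 \cdot 3 i}{3381} = \frac{25436 i}{1127}$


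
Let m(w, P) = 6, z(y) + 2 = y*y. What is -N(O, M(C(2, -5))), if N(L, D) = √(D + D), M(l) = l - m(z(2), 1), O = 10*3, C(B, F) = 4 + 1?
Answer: -I*√2 ≈ -1.4142*I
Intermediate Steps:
C(B, F) = 5
z(y) = -2 + y² (z(y) = -2 + y*y = -2 + y²)
O = 30
M(l) = -6 + l (M(l) = l - 1*6 = l - 6 = -6 + l)
N(L, D) = √2*√D (N(L, D) = √(2*D) = √2*√D)
-N(O, M(C(2, -5))) = -√2*√(-6 + 5) = -√2*√(-1) = -√2*I = -I*√2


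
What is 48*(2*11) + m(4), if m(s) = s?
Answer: 1060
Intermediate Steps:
48*(2*11) + m(4) = 48*(2*11) + 4 = 48*22 + 4 = 1056 + 4 = 1060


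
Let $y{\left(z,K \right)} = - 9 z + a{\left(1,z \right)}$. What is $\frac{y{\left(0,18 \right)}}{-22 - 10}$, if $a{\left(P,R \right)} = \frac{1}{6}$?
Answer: $- \frac{1}{192} \approx -0.0052083$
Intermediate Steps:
$a{\left(P,R \right)} = \frac{1}{6}$
$y{\left(z,K \right)} = \frac{1}{6} - 9 z$ ($y{\left(z,K \right)} = - 9 z + \frac{1}{6} = \frac{1}{6} - 9 z$)
$\frac{y{\left(0,18 \right)}}{-22 - 10} = \frac{\frac{1}{6} - 0}{-22 - 10} = \frac{\frac{1}{6} + 0}{-32} = \left(- \frac{1}{32}\right) \frac{1}{6} = - \frac{1}{192}$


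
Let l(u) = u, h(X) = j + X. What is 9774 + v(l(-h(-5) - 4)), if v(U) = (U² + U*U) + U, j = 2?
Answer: 9775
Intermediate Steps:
h(X) = 2 + X
v(U) = U + 2*U² (v(U) = (U² + U²) + U = 2*U² + U = U + 2*U²)
9774 + v(l(-h(-5) - 4)) = 9774 + (-(2 - 5) - 4)*(1 + 2*(-(2 - 5) - 4)) = 9774 + (-1*(-3) - 4)*(1 + 2*(-1*(-3) - 4)) = 9774 + (3 - 4)*(1 + 2*(3 - 4)) = 9774 - (1 + 2*(-1)) = 9774 - (1 - 2) = 9774 - 1*(-1) = 9774 + 1 = 9775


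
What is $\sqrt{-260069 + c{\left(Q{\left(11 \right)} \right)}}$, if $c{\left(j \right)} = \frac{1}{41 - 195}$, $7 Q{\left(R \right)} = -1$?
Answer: $\frac{i \sqrt{6167796558}}{154} \approx 509.97 i$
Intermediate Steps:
$Q{\left(R \right)} = - \frac{1}{7}$ ($Q{\left(R \right)} = \frac{1}{7} \left(-1\right) = - \frac{1}{7}$)
$c{\left(j \right)} = - \frac{1}{154}$ ($c{\left(j \right)} = \frac{1}{-154} = - \frac{1}{154}$)
$\sqrt{-260069 + c{\left(Q{\left(11 \right)} \right)}} = \sqrt{-260069 - \frac{1}{154}} = \sqrt{- \frac{40050627}{154}} = \frac{i \sqrt{6167796558}}{154}$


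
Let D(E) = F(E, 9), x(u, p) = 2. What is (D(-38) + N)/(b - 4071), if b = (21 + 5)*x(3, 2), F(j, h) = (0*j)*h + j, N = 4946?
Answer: -4908/4019 ≈ -1.2212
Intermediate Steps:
F(j, h) = j (F(j, h) = 0*h + j = 0 + j = j)
D(E) = E
b = 52 (b = (21 + 5)*2 = 26*2 = 52)
(D(-38) + N)/(b - 4071) = (-38 + 4946)/(52 - 4071) = 4908/(-4019) = 4908*(-1/4019) = -4908/4019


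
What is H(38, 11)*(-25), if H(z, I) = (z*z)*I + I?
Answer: -397375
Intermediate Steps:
H(z, I) = I + I*z² (H(z, I) = z²*I + I = I*z² + I = I + I*z²)
H(38, 11)*(-25) = (11*(1 + 38²))*(-25) = (11*(1 + 1444))*(-25) = (11*1445)*(-25) = 15895*(-25) = -397375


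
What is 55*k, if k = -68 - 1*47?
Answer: -6325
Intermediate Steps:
k = -115 (k = -68 - 47 = -115)
55*k = 55*(-115) = -6325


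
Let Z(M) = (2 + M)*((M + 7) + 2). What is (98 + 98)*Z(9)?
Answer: 38808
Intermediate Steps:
Z(M) = (2 + M)*(9 + M) (Z(M) = (2 + M)*((7 + M) + 2) = (2 + M)*(9 + M))
(98 + 98)*Z(9) = (98 + 98)*(18 + 9² + 11*9) = 196*(18 + 81 + 99) = 196*198 = 38808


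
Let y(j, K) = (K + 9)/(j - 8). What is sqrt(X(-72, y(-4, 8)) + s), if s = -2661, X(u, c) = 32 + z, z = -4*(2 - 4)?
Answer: I*sqrt(2621) ≈ 51.196*I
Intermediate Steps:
z = 8 (z = -4*(-2) = 8)
y(j, K) = (9 + K)/(-8 + j)
X(u, c) = 40 (X(u, c) = 32 + 8 = 40)
sqrt(X(-72, y(-4, 8)) + s) = sqrt(40 - 2661) = sqrt(-2621) = I*sqrt(2621)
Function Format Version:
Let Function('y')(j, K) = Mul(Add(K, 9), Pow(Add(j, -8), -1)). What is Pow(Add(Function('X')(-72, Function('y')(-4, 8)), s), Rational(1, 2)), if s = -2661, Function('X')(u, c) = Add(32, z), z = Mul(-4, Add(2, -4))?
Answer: Mul(I, Pow(2621, Rational(1, 2))) ≈ Mul(51.196, I)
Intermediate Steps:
z = 8 (z = Mul(-4, -2) = 8)
Function('y')(j, K) = Mul(Pow(Add(-8, j), -1), Add(9, K)) (Function('y')(j, K) = Mul(Add(9, K), Pow(Add(-8, j), -1)) = Mul(Pow(Add(-8, j), -1), Add(9, K)))
Function('X')(u, c) = 40 (Function('X')(u, c) = Add(32, 8) = 40)
Pow(Add(Function('X')(-72, Function('y')(-4, 8)), s), Rational(1, 2)) = Pow(Add(40, -2661), Rational(1, 2)) = Pow(-2621, Rational(1, 2)) = Mul(I, Pow(2621, Rational(1, 2)))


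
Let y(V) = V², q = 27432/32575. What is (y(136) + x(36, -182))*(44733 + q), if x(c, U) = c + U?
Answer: 1069588401738/1303 ≈ 8.2087e+8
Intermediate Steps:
x(c, U) = U + c
q = 27432/32575 (q = 27432*(1/32575) = 27432/32575 ≈ 0.84212)
(y(136) + x(36, -182))*(44733 + q) = (136² + (-182 + 36))*(44733 + 27432/32575) = (18496 - 146)*(1457204907/32575) = 18350*(1457204907/32575) = 1069588401738/1303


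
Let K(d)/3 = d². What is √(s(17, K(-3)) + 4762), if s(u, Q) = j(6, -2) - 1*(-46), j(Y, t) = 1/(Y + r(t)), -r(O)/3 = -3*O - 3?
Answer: √43269/3 ≈ 69.337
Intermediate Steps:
r(O) = 9 + 9*O (r(O) = -3*(-3*O - 3) = -3*(-3 - 3*O) = 9 + 9*O)
j(Y, t) = 1/(9 + Y + 9*t) (j(Y, t) = 1/(Y + (9 + 9*t)) = 1/(9 + Y + 9*t))
K(d) = 3*d²
s(u, Q) = 137/3 (s(u, Q) = 1/(9 + 6 + 9*(-2)) - 1*(-46) = 1/(9 + 6 - 18) + 46 = 1/(-3) + 46 = -⅓ + 46 = 137/3)
√(s(17, K(-3)) + 4762) = √(137/3 + 4762) = √(14423/3) = √43269/3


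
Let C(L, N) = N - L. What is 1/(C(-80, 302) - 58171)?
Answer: -1/57789 ≈ -1.7304e-5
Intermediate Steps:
1/(C(-80, 302) - 58171) = 1/((302 - 1*(-80)) - 58171) = 1/((302 + 80) - 58171) = 1/(382 - 58171) = 1/(-57789) = -1/57789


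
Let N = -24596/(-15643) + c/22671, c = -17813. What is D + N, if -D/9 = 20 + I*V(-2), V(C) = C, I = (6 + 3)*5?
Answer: 223703712547/354642453 ≈ 630.79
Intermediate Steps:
I = 45 (I = 9*5 = 45)
D = 630 (D = -9*(20 + 45*(-2)) = -9*(20 - 90) = -9*(-70) = 630)
N = 278967157/354642453 (N = -24596/(-15643) - 17813/22671 = -24596*(-1/15643) - 17813*1/22671 = 24596/15643 - 17813/22671 = 278967157/354642453 ≈ 0.78662)
D + N = 630 + 278967157/354642453 = 223703712547/354642453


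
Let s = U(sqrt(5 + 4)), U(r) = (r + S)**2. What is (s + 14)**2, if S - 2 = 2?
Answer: 3969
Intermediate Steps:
S = 4 (S = 2 + 2 = 4)
U(r) = (4 + r)**2 (U(r) = (r + 4)**2 = (4 + r)**2)
s = 49 (s = (4 + sqrt(5 + 4))**2 = (4 + sqrt(9))**2 = (4 + 3)**2 = 7**2 = 49)
(s + 14)**2 = (49 + 14)**2 = 63**2 = 3969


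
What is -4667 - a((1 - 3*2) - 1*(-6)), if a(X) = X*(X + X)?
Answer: -4669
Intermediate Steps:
a(X) = 2*X**2 (a(X) = X*(2*X) = 2*X**2)
-4667 - a((1 - 3*2) - 1*(-6)) = -4667 - 2*((1 - 3*2) - 1*(-6))**2 = -4667 - 2*((1 - 6) + 6)**2 = -4667 - 2*(-5 + 6)**2 = -4667 - 2*1**2 = -4667 - 2 = -4669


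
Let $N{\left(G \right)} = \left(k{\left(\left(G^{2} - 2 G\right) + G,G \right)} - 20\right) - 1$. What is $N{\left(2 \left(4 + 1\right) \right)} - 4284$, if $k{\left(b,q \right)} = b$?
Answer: $-4215$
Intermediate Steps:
$N{\left(G \right)} = -21 + G^{2} - G$ ($N{\left(G \right)} = \left(\left(\left(G^{2} - 2 G\right) + G\right) - 20\right) - 1 = \left(\left(G^{2} - G\right) - 20\right) - 1 = \left(-20 + G^{2} - G\right) - 1 = -21 + G^{2} - G$)
$N{\left(2 \left(4 + 1\right) \right)} - 4284 = \left(-21 + 2 \left(4 + 1\right) \left(-1 + 2 \left(4 + 1\right)\right)\right) - 4284 = \left(-21 + 2 \cdot 5 \left(-1 + 2 \cdot 5\right)\right) - 4284 = \left(-21 + 10 \left(-1 + 10\right)\right) - 4284 = \left(-21 + 10 \cdot 9\right) - 4284 = \left(-21 + 90\right) - 4284 = 69 - 4284 = -4215$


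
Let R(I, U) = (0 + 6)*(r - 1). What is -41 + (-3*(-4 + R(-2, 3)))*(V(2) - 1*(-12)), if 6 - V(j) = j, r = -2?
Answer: 1015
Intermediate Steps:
V(j) = 6 - j
R(I, U) = -18 (R(I, U) = (0 + 6)*(-2 - 1) = 6*(-3) = -18)
-41 + (-3*(-4 + R(-2, 3)))*(V(2) - 1*(-12)) = -41 + (-3*(-4 - 18))*((6 - 1*2) - 1*(-12)) = -41 + (-3*(-22))*((6 - 2) + 12) = -41 + 66*(4 + 12) = -41 + 66*16 = -41 + 1056 = 1015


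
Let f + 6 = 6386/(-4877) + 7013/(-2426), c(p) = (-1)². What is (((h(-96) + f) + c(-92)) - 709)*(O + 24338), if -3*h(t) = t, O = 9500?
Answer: -137362779177519/5915801 ≈ -2.3220e+7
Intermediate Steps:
h(t) = -t/3
c(p) = 1
f = -120684449/11831602 (f = -6 + (6386/(-4877) + 7013/(-2426)) = -6 + (6386*(-1/4877) + 7013*(-1/2426)) = -6 + (-6386/4877 - 7013/2426) = -6 - 49694837/11831602 = -120684449/11831602 ≈ -10.200)
(((h(-96) + f) + c(-92)) - 709)*(O + 24338) = (((-⅓*(-96) - 120684449/11831602) + 1) - 709)*(9500 + 24338) = (((32 - 120684449/11831602) + 1) - 709)*33838 = ((257926815/11831602 + 1) - 709)*33838 = (269758417/11831602 - 709)*33838 = -8118847401/11831602*33838 = -137362779177519/5915801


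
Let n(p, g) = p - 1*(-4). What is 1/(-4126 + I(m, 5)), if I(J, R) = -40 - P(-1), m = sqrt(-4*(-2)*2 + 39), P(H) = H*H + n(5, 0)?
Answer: -1/4176 ≈ -0.00023946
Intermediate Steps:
n(p, g) = 4 + p (n(p, g) = p + 4 = 4 + p)
P(H) = 9 + H**2 (P(H) = H*H + (4 + 5) = H**2 + 9 = 9 + H**2)
m = sqrt(55) (m = sqrt(8*2 + 39) = sqrt(16 + 39) = sqrt(55) ≈ 7.4162)
I(J, R) = -50 (I(J, R) = -40 - (9 + (-1)**2) = -40 - (9 + 1) = -40 - 1*10 = -40 - 10 = -50)
1/(-4126 + I(m, 5)) = 1/(-4126 - 50) = 1/(-4176) = -1/4176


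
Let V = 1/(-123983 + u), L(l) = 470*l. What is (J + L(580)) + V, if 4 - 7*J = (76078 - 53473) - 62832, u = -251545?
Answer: 731690396561/2628696 ≈ 2.7835e+5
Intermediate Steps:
V = -1/375528 (V = 1/(-123983 - 251545) = 1/(-375528) = -1/375528 ≈ -2.6629e-6)
J = 40231/7 (J = 4/7 - ((76078 - 53473) - 62832)/7 = 4/7 - (22605 - 62832)/7 = 4/7 - ⅐*(-40227) = 4/7 + 40227/7 = 40231/7 ≈ 5747.3)
(J + L(580)) + V = (40231/7 + 470*580) - 1/375528 = (40231/7 + 272600) - 1/375528 = 1948431/7 - 1/375528 = 731690396561/2628696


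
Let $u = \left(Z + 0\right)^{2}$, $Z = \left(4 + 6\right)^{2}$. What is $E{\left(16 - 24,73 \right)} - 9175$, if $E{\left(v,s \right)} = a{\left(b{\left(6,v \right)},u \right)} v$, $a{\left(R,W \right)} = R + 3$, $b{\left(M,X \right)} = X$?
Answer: $-9135$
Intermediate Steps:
$Z = 100$ ($Z = 10^{2} = 100$)
$u = 10000$ ($u = \left(100 + 0\right)^{2} = 100^{2} = 10000$)
$a{\left(R,W \right)} = 3 + R$
$E{\left(v,s \right)} = v \left(3 + v\right)$ ($E{\left(v,s \right)} = \left(3 + v\right) v = v \left(3 + v\right)$)
$E{\left(16 - 24,73 \right)} - 9175 = \left(16 - 24\right) \left(3 + \left(16 - 24\right)\right) - 9175 = - 8 \left(3 - 8\right) - 9175 = \left(-8\right) \left(-5\right) - 9175 = 40 - 9175 = -9135$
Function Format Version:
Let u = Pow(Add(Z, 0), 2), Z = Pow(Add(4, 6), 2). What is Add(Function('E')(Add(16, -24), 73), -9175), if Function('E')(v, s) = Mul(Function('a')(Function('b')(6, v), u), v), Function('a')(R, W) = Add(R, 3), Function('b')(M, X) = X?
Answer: -9135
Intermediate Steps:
Z = 100 (Z = Pow(10, 2) = 100)
u = 10000 (u = Pow(Add(100, 0), 2) = Pow(100, 2) = 10000)
Function('a')(R, W) = Add(3, R)
Function('E')(v, s) = Mul(v, Add(3, v)) (Function('E')(v, s) = Mul(Add(3, v), v) = Mul(v, Add(3, v)))
Add(Function('E')(Add(16, -24), 73), -9175) = Add(Mul(Add(16, -24), Add(3, Add(16, -24))), -9175) = Add(Mul(-8, Add(3, -8)), -9175) = Add(Mul(-8, -5), -9175) = Add(40, -9175) = -9135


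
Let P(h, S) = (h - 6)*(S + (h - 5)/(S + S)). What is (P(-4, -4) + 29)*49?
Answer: 11319/4 ≈ 2829.8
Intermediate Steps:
P(h, S) = (-6 + h)*(S + (-5 + h)/(2*S)) (P(h, S) = (-6 + h)*(S + (-5 + h)/((2*S))) = (-6 + h)*(S + (-5 + h)*(1/(2*S))) = (-6 + h)*(S + (-5 + h)/(2*S)))
(P(-4, -4) + 29)*49 = ((½)*(30 + (-4)² - 11*(-4) + 2*(-4)²*(-6 - 4))/(-4) + 29)*49 = ((½)*(-¼)*(30 + 16 + 44 + 2*16*(-10)) + 29)*49 = ((½)*(-¼)*(30 + 16 + 44 - 320) + 29)*49 = ((½)*(-¼)*(-230) + 29)*49 = (115/4 + 29)*49 = (231/4)*49 = 11319/4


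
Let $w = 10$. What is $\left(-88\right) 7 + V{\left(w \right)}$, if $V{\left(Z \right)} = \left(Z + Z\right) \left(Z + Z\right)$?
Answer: $-216$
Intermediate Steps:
$V{\left(Z \right)} = 4 Z^{2}$ ($V{\left(Z \right)} = 2 Z 2 Z = 4 Z^{2}$)
$\left(-88\right) 7 + V{\left(w \right)} = \left(-88\right) 7 + 4 \cdot 10^{2} = -616 + 4 \cdot 100 = -616 + 400 = -216$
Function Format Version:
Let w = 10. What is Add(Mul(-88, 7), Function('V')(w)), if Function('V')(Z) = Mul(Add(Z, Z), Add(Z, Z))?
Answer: -216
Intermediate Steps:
Function('V')(Z) = Mul(4, Pow(Z, 2)) (Function('V')(Z) = Mul(Mul(2, Z), Mul(2, Z)) = Mul(4, Pow(Z, 2)))
Add(Mul(-88, 7), Function('V')(w)) = Add(Mul(-88, 7), Mul(4, Pow(10, 2))) = Add(-616, Mul(4, 100)) = Add(-616, 400) = -216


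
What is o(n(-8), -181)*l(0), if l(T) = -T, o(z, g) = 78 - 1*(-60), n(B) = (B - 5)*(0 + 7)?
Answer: 0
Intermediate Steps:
n(B) = -35 + 7*B (n(B) = (-5 + B)*7 = -35 + 7*B)
o(z, g) = 138 (o(z, g) = 78 + 60 = 138)
o(n(-8), -181)*l(0) = 138*(-1*0) = 138*0 = 0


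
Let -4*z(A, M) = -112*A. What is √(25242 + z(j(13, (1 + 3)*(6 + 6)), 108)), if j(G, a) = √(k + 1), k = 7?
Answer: √(25242 + 56*√2) ≈ 159.13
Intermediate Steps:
j(G, a) = 2*√2 (j(G, a) = √(7 + 1) = √8 = 2*√2)
z(A, M) = 28*A (z(A, M) = -(-28)*A = 28*A)
√(25242 + z(j(13, (1 + 3)*(6 + 6)), 108)) = √(25242 + 28*(2*√2)) = √(25242 + 56*√2)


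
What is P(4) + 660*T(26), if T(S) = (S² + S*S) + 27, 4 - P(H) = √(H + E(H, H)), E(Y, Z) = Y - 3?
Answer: 910144 - √5 ≈ 9.1014e+5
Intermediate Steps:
E(Y, Z) = -3 + Y
P(H) = 4 - √(-3 + 2*H) (P(H) = 4 - √(H + (-3 + H)) = 4 - √(-3 + 2*H))
T(S) = 27 + 2*S² (T(S) = (S² + S²) + 27 = 2*S² + 27 = 27 + 2*S²)
P(4) + 660*T(26) = (4 - √(-3 + 2*4)) + 660*(27 + 2*26²) = (4 - √(-3 + 8)) + 660*(27 + 2*676) = (4 - √5) + 660*(27 + 1352) = (4 - √5) + 660*1379 = (4 - √5) + 910140 = 910144 - √5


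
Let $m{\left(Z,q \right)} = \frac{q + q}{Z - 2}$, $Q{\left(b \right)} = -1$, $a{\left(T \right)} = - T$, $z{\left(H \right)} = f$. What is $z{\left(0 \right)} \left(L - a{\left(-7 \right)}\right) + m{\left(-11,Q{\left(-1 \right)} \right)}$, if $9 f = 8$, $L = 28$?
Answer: $\frac{734}{39} \approx 18.821$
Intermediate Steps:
$f = \frac{8}{9}$ ($f = \frac{1}{9} \cdot 8 = \frac{8}{9} \approx 0.88889$)
$z{\left(H \right)} = \frac{8}{9}$
$m{\left(Z,q \right)} = \frac{2 q}{-2 + Z}$
$z{\left(0 \right)} \left(L - a{\left(-7 \right)}\right) + m{\left(-11,Q{\left(-1 \right)} \right)} = \frac{8 \left(28 - \left(-1\right) \left(-7\right)\right)}{9} + 2 \left(-1\right) \frac{1}{-2 - 11} = \frac{8 \left(28 - 7\right)}{9} + 2 \left(-1\right) \frac{1}{-13} = \frac{8 \left(28 - 7\right)}{9} + 2 \left(-1\right) \left(- \frac{1}{13}\right) = \frac{8}{9} \cdot 21 + \frac{2}{13} = \frac{56}{3} + \frac{2}{13} = \frac{734}{39}$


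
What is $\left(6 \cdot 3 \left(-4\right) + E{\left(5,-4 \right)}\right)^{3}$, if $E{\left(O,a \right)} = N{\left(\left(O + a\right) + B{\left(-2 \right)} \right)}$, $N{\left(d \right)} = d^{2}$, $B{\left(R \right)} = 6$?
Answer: $-12167$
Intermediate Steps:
$E{\left(O,a \right)} = \left(6 + O + a\right)^{2}$ ($E{\left(O,a \right)} = \left(\left(O + a\right) + 6\right)^{2} = \left(6 + O + a\right)^{2}$)
$\left(6 \cdot 3 \left(-4\right) + E{\left(5,-4 \right)}\right)^{3} = \left(6 \cdot 3 \left(-4\right) + \left(6 + 5 - 4\right)^{2}\right)^{3} = \left(18 \left(-4\right) + 7^{2}\right)^{3} = \left(-72 + 49\right)^{3} = \left(-23\right)^{3} = -12167$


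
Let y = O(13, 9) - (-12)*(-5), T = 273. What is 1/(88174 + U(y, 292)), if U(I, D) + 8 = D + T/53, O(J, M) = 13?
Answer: 53/4688547 ≈ 1.1304e-5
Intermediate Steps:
y = -47 (y = 13 - (-12)*(-5) = 13 - 1*60 = 13 - 60 = -47)
U(I, D) = -151/53 + D (U(I, D) = -8 + (D + 273/53) = -8 + (273/53 + D) = -151/53 + D)
1/(88174 + U(y, 292)) = 1/(88174 + (-151/53 + 292)) = 1/(88174 + 15325/53) = 1/(4688547/53) = 53/4688547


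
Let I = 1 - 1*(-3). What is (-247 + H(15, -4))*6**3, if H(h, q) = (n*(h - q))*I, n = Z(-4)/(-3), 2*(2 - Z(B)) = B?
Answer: -75240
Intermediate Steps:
Z(B) = 2 - B/2
I = 4 (I = 1 + 3 = 4)
n = -4/3 (n = (2 - 1/2*(-4))/(-3) = (2 + 2)*(-1/3) = 4*(-1/3) = -4/3 ≈ -1.3333)
H(h, q) = -16*h/3 + 16*q/3 (H(h, q) = -4*(h - q)/3*4 = (-4*h/3 + 4*q/3)*4 = -16*h/3 + 16*q/3)
(-247 + H(15, -4))*6**3 = (-247 + (-16/3*15 + (16/3)*(-4)))*6**3 = (-247 + (-80 - 64/3))*216 = (-247 - 304/3)*216 = -1045/3*216 = -75240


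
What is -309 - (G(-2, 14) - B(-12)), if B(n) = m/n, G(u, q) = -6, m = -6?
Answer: -605/2 ≈ -302.50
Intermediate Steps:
B(n) = -6/n
-309 - (G(-2, 14) - B(-12)) = -309 - (-6 - (-6)/(-12)) = -309 - (-6 - (-6)*(-1)/12) = -309 - (-6 - 1*½) = -309 - (-6 - ½) = -309 - 1*(-13/2) = -309 + 13/2 = -605/2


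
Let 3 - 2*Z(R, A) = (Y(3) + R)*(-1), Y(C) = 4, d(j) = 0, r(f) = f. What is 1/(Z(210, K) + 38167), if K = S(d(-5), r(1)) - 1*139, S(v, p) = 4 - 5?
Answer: 2/76551 ≈ 2.6126e-5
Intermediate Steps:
S(v, p) = -1
K = -140 (K = -1 - 1*139 = -1 - 139 = -140)
Z(R, A) = 7/2 + R/2 (Z(R, A) = 3/2 - (4 + R)*(-1)/2 = 3/2 - (-4 - R)/2 = 3/2 + (2 + R/2) = 7/2 + R/2)
1/(Z(210, K) + 38167) = 1/((7/2 + (½)*210) + 38167) = 1/((7/2 + 105) + 38167) = 1/(217/2 + 38167) = 1/(76551/2) = 2/76551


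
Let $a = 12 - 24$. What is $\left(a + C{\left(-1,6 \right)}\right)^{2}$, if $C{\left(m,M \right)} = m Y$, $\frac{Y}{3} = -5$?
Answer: $9$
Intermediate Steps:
$Y = -15$ ($Y = 3 \left(-5\right) = -15$)
$C{\left(m,M \right)} = - 15 m$ ($C{\left(m,M \right)} = m \left(-15\right) = - 15 m$)
$a = -12$ ($a = 12 - 24 = -12$)
$\left(a + C{\left(-1,6 \right)}\right)^{2} = \left(-12 - -15\right)^{2} = \left(-12 + 15\right)^{2} = 3^{2} = 9$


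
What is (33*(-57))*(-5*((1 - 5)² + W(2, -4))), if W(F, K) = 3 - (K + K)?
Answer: 253935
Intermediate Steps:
W(F, K) = 3 - 2*K
(33*(-57))*(-5*((1 - 5)² + W(2, -4))) = (33*(-57))*(-5*((1 - 5)² + (3 - 2*(-4)))) = -(-9405)*((-4)² + (3 + 8)) = -(-9405)*(16 + 11) = -(-9405)*27 = -1881*(-135) = 253935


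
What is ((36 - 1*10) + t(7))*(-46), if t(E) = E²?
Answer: -3450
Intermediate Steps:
((36 - 1*10) + t(7))*(-46) = ((36 - 1*10) + 7²)*(-46) = ((36 - 10) + 49)*(-46) = (26 + 49)*(-46) = 75*(-46) = -3450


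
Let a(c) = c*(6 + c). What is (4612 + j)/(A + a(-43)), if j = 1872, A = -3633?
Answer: -3242/1021 ≈ -3.1753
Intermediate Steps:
(4612 + j)/(A + a(-43)) = (4612 + 1872)/(-3633 - 43*(6 - 43)) = 6484/(-3633 - 43*(-37)) = 6484/(-3633 + 1591) = 6484/(-2042) = 6484*(-1/2042) = -3242/1021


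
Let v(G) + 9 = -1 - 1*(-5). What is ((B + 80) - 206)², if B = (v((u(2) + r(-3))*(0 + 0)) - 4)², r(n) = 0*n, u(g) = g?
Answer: 2025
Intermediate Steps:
r(n) = 0
v(G) = -5 (v(G) = -9 + (-1 - 1*(-5)) = -9 + (-1 + 5) = -9 + 4 = -5)
B = 81 (B = (-5 - 4)² = (-9)² = 81)
((B + 80) - 206)² = ((81 + 80) - 206)² = (161 - 206)² = (-45)² = 2025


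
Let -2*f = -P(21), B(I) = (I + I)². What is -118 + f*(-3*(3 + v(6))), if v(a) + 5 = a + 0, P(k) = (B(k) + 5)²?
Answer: -18776284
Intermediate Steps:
B(I) = 4*I² (B(I) = (2*I)² = 4*I²)
P(k) = (5 + 4*k²)² (P(k) = (4*k² + 5)² = (5 + 4*k²)²)
v(a) = -5 + a (v(a) = -5 + (a + 0) = -5 + a)
f = 3129361/2 (f = -(-1)*(5 + 4*21²)²/2 = -(-1)*(5 + 4*441)²/2 = -(-1)*(5 + 1764)²/2 = -(-1)*1769²/2 = -(-1)*3129361/2 = -½*(-3129361) = 3129361/2 ≈ 1.5647e+6)
-118 + f*(-3*(3 + v(6))) = -118 + 3129361*(-3*(3 + (-5 + 6)))/2 = -118 + 3129361*(-3*(3 + 1))/2 = -118 + 3129361*(-3*4)/2 = -118 + (3129361/2)*(-12) = -118 - 18776166 = -18776284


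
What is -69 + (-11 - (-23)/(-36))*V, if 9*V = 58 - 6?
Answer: -11036/81 ≈ -136.25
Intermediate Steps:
V = 52/9 (V = (58 - 6)/9 = (1/9)*52 = 52/9 ≈ 5.7778)
-69 + (-11 - (-23)/(-36))*V = -69 + (-11 - (-23)/(-36))*(52/9) = -69 + (-11 - (-23)*(-1)/36)*(52/9) = -69 + (-11 - 1*23/36)*(52/9) = -69 + (-11 - 23/36)*(52/9) = -69 - 419/36*52/9 = -69 - 5447/81 = -11036/81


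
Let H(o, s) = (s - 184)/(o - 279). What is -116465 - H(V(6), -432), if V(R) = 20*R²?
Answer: -7337207/63 ≈ -1.1646e+5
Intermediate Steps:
H(o, s) = (-184 + s)/(-279 + o)
-116465 - H(V(6), -432) = -116465 - (-184 - 432)/(-279 + 20*6²) = -116465 - (-616)/(-279 + 20*36) = -116465 - (-616)/(-279 + 720) = -116465 - (-616)/441 = -116465 - 1*(-88/63) = -116465 + 88/63 = -7337207/63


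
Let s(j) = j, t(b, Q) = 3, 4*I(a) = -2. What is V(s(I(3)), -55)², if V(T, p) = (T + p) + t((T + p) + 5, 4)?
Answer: 11025/4 ≈ 2756.3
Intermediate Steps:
I(a) = -½ (I(a) = (¼)*(-2) = -½)
V(T, p) = 3 + T + p (V(T, p) = (T + p) + 3 = 3 + T + p)
V(s(I(3)), -55)² = (3 - ½ - 55)² = (-105/2)² = 11025/4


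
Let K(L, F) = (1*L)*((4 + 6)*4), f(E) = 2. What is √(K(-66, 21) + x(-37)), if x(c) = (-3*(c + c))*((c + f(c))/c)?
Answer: 9*I*√30 ≈ 49.295*I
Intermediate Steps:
x(c) = -12 - 6*c (x(c) = (-3*(c + c))*((c + 2)/c) = (-6*c)*((2 + c)/c) = -12 - 6*c)
K(L, F) = 40*L (K(L, F) = L*(10*4) = L*40 = 40*L)
√(K(-66, 21) + x(-37)) = √(40*(-66) + (-12 - 6*(-37))) = √(-2640 + (-12 + 222)) = √(-2640 + 210) = √(-2430) = 9*I*√30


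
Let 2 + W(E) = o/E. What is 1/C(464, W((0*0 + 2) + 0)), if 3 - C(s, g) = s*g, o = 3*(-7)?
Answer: 1/5803 ≈ 0.00017232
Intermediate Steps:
o = -21
W(E) = -2 - 21/E
C(s, g) = 3 - g*s (C(s, g) = 3 - s*g = 3 - g*s)
1/C(464, W((0*0 + 2) + 0)) = 1/(3 - 1*(-2 - 21/((0*0 + 2) + 0))*464) = 1/(3 - 1*(-2 - 21/((0 + 2) + 0))*464) = 1/(3 - 1*(-2 - 21/(2 + 0))*464) = 1/(3 - 1*(-2 - 21/2)*464) = 1/(3 - 1*(-25/2)*464) = 1/(3 + 5800) = 1/5803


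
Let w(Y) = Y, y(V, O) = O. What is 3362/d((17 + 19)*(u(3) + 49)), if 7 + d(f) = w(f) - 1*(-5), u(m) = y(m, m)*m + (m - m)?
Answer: 1681/1043 ≈ 1.6117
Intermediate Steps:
u(m) = m² (u(m) = m*m + (m - m) = m² + 0 = m²)
d(f) = -2 + f (d(f) = -7 + (f - 1*(-5)) = -7 + (f + 5) = -7 + (5 + f) = -2 + f)
3362/d((17 + 19)*(u(3) + 49)) = 3362/(-2 + (17 + 19)*(3² + 49)) = 3362/(-2 + 36*(9 + 49)) = 3362/(-2 + 36*58) = 3362/(-2 + 2088) = 3362/2086 = 3362*(1/2086) = 1681/1043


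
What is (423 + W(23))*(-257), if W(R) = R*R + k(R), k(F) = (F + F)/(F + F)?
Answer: -244921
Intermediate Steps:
k(F) = 1 (k(F) = (2*F)/((2*F)) = (2*F)*(1/(2*F)) = 1)
W(R) = 1 + R**2 (W(R) = R*R + 1 = R**2 + 1 = 1 + R**2)
(423 + W(23))*(-257) = (423 + (1 + 23**2))*(-257) = (423 + (1 + 529))*(-257) = (423 + 530)*(-257) = 953*(-257) = -244921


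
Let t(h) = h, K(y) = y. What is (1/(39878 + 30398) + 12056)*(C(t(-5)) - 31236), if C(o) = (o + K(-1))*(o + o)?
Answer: -6603446679858/17569 ≈ -3.7586e+8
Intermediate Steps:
C(o) = 2*o*(-1 + o) (C(o) = (o - 1)*(o + o) = (-1 + o)*(2*o) = 2*o*(-1 + o))
(1/(39878 + 30398) + 12056)*(C(t(-5)) - 31236) = (1/(39878 + 30398) + 12056)*(2*(-5)*(-1 - 5) - 31236) = (1/70276 + 12056)*(2*(-5)*(-6) - 31236) = (1/70276 + 12056)*(60 - 31236) = (847247457/70276)*(-31176) = -6603446679858/17569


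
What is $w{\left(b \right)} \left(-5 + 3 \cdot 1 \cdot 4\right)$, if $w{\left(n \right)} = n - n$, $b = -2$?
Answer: $0$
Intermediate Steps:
$w{\left(n \right)} = 0$
$w{\left(b \right)} \left(-5 + 3 \cdot 1 \cdot 4\right) = 0 \left(-5 + 3 \cdot 1 \cdot 4\right) = 0 \left(-5 + 3 \cdot 4\right) = 0 \left(-5 + 12\right) = 0 \cdot 7 = 0$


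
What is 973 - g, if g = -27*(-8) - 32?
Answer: 789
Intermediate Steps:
g = 184 (g = 216 - 32 = 184)
973 - g = 973 - 1*184 = 973 - 184 = 789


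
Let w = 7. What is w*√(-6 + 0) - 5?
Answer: -5 + 7*I*√6 ≈ -5.0 + 17.146*I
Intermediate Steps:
w*√(-6 + 0) - 5 = 7*√(-6 + 0) - 5 = 7*√(-6) - 5 = 7*(I*√6) - 5 = 7*I*√6 - 5 = -5 + 7*I*√6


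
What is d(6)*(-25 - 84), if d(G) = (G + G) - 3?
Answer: -981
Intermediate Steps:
d(G) = -3 + 2*G (d(G) = 2*G - 3 = -3 + 2*G)
d(6)*(-25 - 84) = (-3 + 2*6)*(-25 - 84) = (-3 + 12)*(-109) = 9*(-109) = -981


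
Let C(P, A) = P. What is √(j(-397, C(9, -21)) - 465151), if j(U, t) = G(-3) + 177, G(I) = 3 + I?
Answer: I*√464974 ≈ 681.89*I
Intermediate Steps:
j(U, t) = 177 (j(U, t) = (3 - 3) + 177 = 0 + 177 = 177)
√(j(-397, C(9, -21)) - 465151) = √(177 - 465151) = √(-464974) = I*√464974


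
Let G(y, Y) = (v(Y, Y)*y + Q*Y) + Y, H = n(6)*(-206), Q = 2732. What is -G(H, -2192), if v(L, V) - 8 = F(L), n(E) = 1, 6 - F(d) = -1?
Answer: 5993826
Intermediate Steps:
F(d) = 7 (F(d) = 6 - 1*(-1) = 6 + 1 = 7)
v(L, V) = 15 (v(L, V) = 8 + 7 = 15)
H = -206 (H = 1*(-206) = -206)
G(y, Y) = 15*y + 2733*Y (G(y, Y) = (15*y + 2732*Y) + Y = 15*y + 2733*Y)
-G(H, -2192) = -(15*(-206) + 2733*(-2192)) = -(-3090 - 5990736) = -1*(-5993826) = 5993826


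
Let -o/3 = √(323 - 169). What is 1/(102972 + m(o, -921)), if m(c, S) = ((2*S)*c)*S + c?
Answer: -17162/664828838300295 - 1696483*√154/1329657676600590 ≈ -1.5859e-8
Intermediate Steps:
o = -3*√154 (o = -3*√(323 - 169) = -3*√154 ≈ -37.229)
m(c, S) = c + 2*c*S² (m(c, S) = (2*S*c)*S + c = 2*c*S² + c = c + 2*c*S²)
1/(102972 + m(o, -921)) = 1/(102972 + (-3*√154)*(1 + 2*(-921)²)) = 1/(102972 + (-3*√154)*(1 + 2*848241)) = 1/(102972 + (-3*√154)*(1 + 1696482)) = 1/(102972 - 3*√154*1696483) = 1/(102972 - 5089449*√154)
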